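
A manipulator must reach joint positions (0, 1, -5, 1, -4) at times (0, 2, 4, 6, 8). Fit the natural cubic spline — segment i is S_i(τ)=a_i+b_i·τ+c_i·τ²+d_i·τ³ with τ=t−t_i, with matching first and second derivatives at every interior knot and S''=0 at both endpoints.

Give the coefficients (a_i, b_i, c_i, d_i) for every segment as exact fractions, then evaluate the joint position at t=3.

Δ: Δ0=1/2, Δ1=-3, Δ2=3, Δ3=-5/2
row 1: diag=8, rhs=-21; c'=1/4, d'=-21/8
row 2: denom=8−2·1/4=15/2; d'=(36−2·-21/8)/(15/2)=11/2
row 3: denom=8−2·4/15=112/15; d'=(-33−2·11/2)/(112/15)=-165/28
back: M3=-165/28
back: M2=11/2−4/15·-165/28=99/14
back: M1=-21/8−1/4·99/14=-123/28
M: M0=0, M1=-123/28, M2=99/14, M3=-165/28, M4=0
seg 0: a=0, c=M0/2=0, d=(M1−M0)/(6·2)=-41/112, b=Δ0−h0·(2M0+M1)/6=55/28
seg 1: a=1, c=M1/2=-123/56, d=(M2−M1)/(6·2)=107/112, b=Δ1−h1·(2M1+M2)/6=-17/7
seg 2: a=-5, c=M2/2=99/28, d=(M3−M2)/(6·2)=-121/112, b=Δ2−h2·(2M2+M3)/6=1/4
seg 3: a=1, c=M3/2=-165/56, d=(M4−M3)/(6·2)=55/112, b=Δ3−h3·(2M3+M4)/6=10/7
t_q=3 → seg 1, τ=1; S=1+-17/7·τ+-123/56·τ²+107/112·τ³=-299/112

  seg 0: a=0 b=55/28 c=0 d=-41/112
  seg 1: a=1 b=-17/7 c=-123/56 d=107/112
  seg 2: a=-5 b=1/4 c=99/28 d=-121/112
  seg 3: a=1 b=10/7 c=-165/56 d=55/112
S(3) = -299/112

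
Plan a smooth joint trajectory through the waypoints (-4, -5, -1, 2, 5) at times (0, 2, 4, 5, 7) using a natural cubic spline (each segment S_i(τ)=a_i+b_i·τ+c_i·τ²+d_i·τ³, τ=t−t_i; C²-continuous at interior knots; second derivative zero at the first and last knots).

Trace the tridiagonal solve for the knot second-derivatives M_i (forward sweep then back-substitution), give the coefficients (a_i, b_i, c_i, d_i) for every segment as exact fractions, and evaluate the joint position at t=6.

Δ: Δ0=-1/2, Δ1=2, Δ2=3, Δ3=3/2
row 1: diag=8, rhs=15; c'=1/4, d'=15/8
row 2: denom=6−2·1/4=11/2; d'=(6−2·15/8)/(11/2)=9/22
row 3: denom=6−1·2/11=64/11; d'=(-9−1·9/22)/(64/11)=-207/128
back: M3=-207/128
back: M2=9/22−2/11·-207/128=45/64
back: M1=15/8−1/4·45/64=435/256
M: M0=0, M1=435/256, M2=45/64, M3=-207/128, M4=0
seg 0: a=-4, c=M0/2=0, d=(M1−M0)/(6·2)=145/1024, b=Δ0−h0·(2M0+M1)/6=-273/256
seg 1: a=-5, c=M1/2=435/512, d=(M2−M1)/(6·2)=-85/1024, b=Δ1−h1·(2M1+M2)/6=81/128
seg 2: a=-1, c=M2/2=45/128, d=(M3−M2)/(6·1)=-99/256, b=Δ2−h2·(2M2+M3)/6=777/256
seg 3: a=2, c=M3/2=-207/256, d=(M4−M3)/(6·2)=69/512, b=Δ3−h3·(2M3+M4)/6=165/64
t_q=6 → seg 3, τ=1; S=2+165/64·τ+-207/256·τ²+69/512·τ³=1999/512

  seg 0: a=-4 b=-273/256 c=0 d=145/1024
  seg 1: a=-5 b=81/128 c=435/512 d=-85/1024
  seg 2: a=-1 b=777/256 c=45/128 d=-99/256
  seg 3: a=2 b=165/64 c=-207/256 d=69/512
S(6) = 1999/512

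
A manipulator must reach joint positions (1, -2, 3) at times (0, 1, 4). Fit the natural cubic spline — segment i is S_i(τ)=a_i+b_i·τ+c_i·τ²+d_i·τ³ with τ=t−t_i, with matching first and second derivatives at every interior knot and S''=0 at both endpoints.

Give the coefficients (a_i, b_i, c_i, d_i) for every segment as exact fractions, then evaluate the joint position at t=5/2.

Δ: Δ0=-3, Δ1=5/3
row 1: diag=8, rhs=28; c'=3/8, d'=7/2
back: M1=7/2
M: M0=0, M1=7/2, M2=0
seg 0: a=1, c=M0/2=0, d=(M1−M0)/(6·1)=7/12, b=Δ0−h0·(2M0+M1)/6=-43/12
seg 1: a=-2, c=M1/2=7/4, d=(M2−M1)/(6·3)=-7/36, b=Δ1−h1·(2M1+M2)/6=-11/6
t_q=5/2 → seg 1, τ=3/2; S=-2+-11/6·τ+7/4·τ²+-7/36·τ³=-47/32

  seg 0: a=1 b=-43/12 c=0 d=7/12
  seg 1: a=-2 b=-11/6 c=7/4 d=-7/36
S(5/2) = -47/32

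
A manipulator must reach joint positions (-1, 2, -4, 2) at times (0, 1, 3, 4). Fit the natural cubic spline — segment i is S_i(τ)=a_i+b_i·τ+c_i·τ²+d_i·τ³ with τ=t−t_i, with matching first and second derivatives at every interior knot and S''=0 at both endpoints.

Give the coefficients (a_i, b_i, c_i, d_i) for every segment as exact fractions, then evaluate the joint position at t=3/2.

  seg 0: a=-1 b=75/16 c=0 d=-27/16
  seg 1: a=2 b=-3/8 c=-81/16 d=15/8
  seg 2: a=-4 b=15/8 c=99/16 d=-33/16
S(3/2) = 25/32

Δ: Δ0=3, Δ1=-3, Δ2=6
row 1: diag=6, rhs=-36; c'=1/3, d'=-6
row 2: denom=6−2·1/3=16/3; d'=(54−2·-6)/(16/3)=99/8
back: M2=99/8
back: M1=-6−1/3·99/8=-81/8
M: M0=0, M1=-81/8, M2=99/8, M3=0
seg 0: a=-1, c=M0/2=0, d=(M1−M0)/(6·1)=-27/16, b=Δ0−h0·(2M0+M1)/6=75/16
seg 1: a=2, c=M1/2=-81/16, d=(M2−M1)/(6·2)=15/8, b=Δ1−h1·(2M1+M2)/6=-3/8
seg 2: a=-4, c=M2/2=99/16, d=(M3−M2)/(6·1)=-33/16, b=Δ2−h2·(2M2+M3)/6=15/8
t_q=3/2 → seg 1, τ=1/2; S=2+-3/8·τ+-81/16·τ²+15/8·τ³=25/32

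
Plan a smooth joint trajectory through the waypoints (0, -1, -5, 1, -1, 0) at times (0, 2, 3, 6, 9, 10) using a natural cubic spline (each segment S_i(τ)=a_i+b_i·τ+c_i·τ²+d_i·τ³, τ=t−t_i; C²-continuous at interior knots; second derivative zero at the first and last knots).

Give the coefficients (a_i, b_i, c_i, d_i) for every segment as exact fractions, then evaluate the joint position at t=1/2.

Δ: Δ0=-1/2, Δ1=-4, Δ2=2, Δ3=-2/3, Δ4=1
row 1: diag=6, rhs=-21; c'=1/6, d'=-7/2
row 2: denom=8−1·1/6=47/6; d'=(36−1·-7/2)/(47/6)=237/47
row 3: denom=12−3·18/47=510/47; d'=(-16−3·237/47)/(510/47)=-1463/510
row 4: denom=8−3·47/170=1219/170; d'=(10−3·-1463/510)/(1219/170)=3163/1219
back: M4=3163/1219
back: M3=-1463/510−47/170·3163/1219=-13114/3657
back: M2=237/47−18/47·-13114/3657=7821/1219
back: M1=-7/2−1/6·7821/1219=-5570/1219
M: M0=0, M1=-5570/1219, M2=7821/1219, M3=-13114/3657, M4=3163/1219, M5=0
seg 0: a=0, c=M0/2=0, d=(M1−M0)/(6·2)=-2785/7314, b=Δ0−h0·(2M0+M1)/6=7483/7314
seg 1: a=-1, c=M1/2=-2785/1219, d=(M2−M1)/(6·1)=13391/7314, b=Δ1−h1·(2M1+M2)/6=-25937/7314
seg 2: a=-5, c=M2/2=7821/2438, d=(M3−M2)/(6·3)=-36577/65826, b=Δ2−h2·(2M2+M3)/6=-9592/3657
seg 3: a=1, c=M3/2=-6557/3657, d=(M4−M3)/(6·3)=22603/65826, b=Δ3−h3·(2M3+M4)/6=11863/7314
seg 4: a=-1, c=M4/2=3163/2438, d=(M5−M4)/(6·1)=-3163/7314, b=Δ4−h4·(2M4+M5)/6=494/3657
t_q=1/2 → seg 0, τ=1/2; S=0+7483/7314·τ+0·τ²+-2785/7314·τ³=9049/19504

  seg 0: a=0 b=7483/7314 c=0 d=-2785/7314
  seg 1: a=-1 b=-25937/7314 c=-2785/1219 d=13391/7314
  seg 2: a=-5 b=-9592/3657 c=7821/2438 d=-36577/65826
  seg 3: a=1 b=11863/7314 c=-6557/3657 d=22603/65826
  seg 4: a=-1 b=494/3657 c=3163/2438 d=-3163/7314
S(1/2) = 9049/19504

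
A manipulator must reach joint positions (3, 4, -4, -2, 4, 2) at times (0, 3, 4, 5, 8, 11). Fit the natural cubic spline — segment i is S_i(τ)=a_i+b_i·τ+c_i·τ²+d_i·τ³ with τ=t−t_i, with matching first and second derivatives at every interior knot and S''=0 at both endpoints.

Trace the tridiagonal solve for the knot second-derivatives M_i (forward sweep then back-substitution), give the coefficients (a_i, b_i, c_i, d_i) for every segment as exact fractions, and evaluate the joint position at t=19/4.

Δ: Δ0=1/3, Δ1=-8, Δ2=2, Δ3=2, Δ4=-2/3
row 1: diag=8, rhs=-50; c'=1/8, d'=-25/4
row 2: denom=4−1·1/8=31/8; d'=(60−1·-25/4)/(31/8)=530/31
row 3: denom=8−1·8/31=240/31; d'=(0−1·530/31)/(240/31)=-53/24
row 4: denom=12−3·31/80=867/80; d'=(-16−3·-53/24)/(867/80)=-250/289
back: M4=-250/289
back: M3=-53/24−31/80·-250/289=-1624/867
back: M2=530/31−8/31·-1624/867=15242/867
back: M1=-25/4−1/8·15242/867=-7324/867
M: M0=0, M1=-7324/867, M2=15242/867, M3=-1624/867, M4=-250/289, M5=0
seg 0: a=3, c=M0/2=0, d=(M1−M0)/(6·3)=-3662/7803, b=Δ0−h0·(2M0+M1)/6=1317/289
seg 1: a=4, c=M1/2=-3662/867, d=(M2−M1)/(6·1)=3761/867, b=Δ1−h1·(2M1+M2)/6=-2345/289
seg 2: a=-4, c=M2/2=7621/867, d=(M3−M2)/(6·1)=-937/289, b=Δ2−h2·(2M2+M3)/6=-3076/867
seg 3: a=-2, c=M3/2=-812/867, d=(M4−M3)/(6·3)=437/7803, b=Δ3−h3·(2M3+M4)/6=3733/867
seg 4: a=4, c=M4/2=-125/289, d=(M5−M4)/(6·3)=125/2601, b=Δ4−h4·(2M4+M5)/6=172/867
t_q=19/4 → seg 2, τ=3/4; S=-4+-3076/867·τ+7621/867·τ²+-937/289·τ³=-57047/18496

  seg 0: a=3 b=1317/289 c=0 d=-3662/7803
  seg 1: a=4 b=-2345/289 c=-3662/867 d=3761/867
  seg 2: a=-4 b=-3076/867 c=7621/867 d=-937/289
  seg 3: a=-2 b=3733/867 c=-812/867 d=437/7803
  seg 4: a=4 b=172/867 c=-125/289 d=125/2601
S(19/4) = -57047/18496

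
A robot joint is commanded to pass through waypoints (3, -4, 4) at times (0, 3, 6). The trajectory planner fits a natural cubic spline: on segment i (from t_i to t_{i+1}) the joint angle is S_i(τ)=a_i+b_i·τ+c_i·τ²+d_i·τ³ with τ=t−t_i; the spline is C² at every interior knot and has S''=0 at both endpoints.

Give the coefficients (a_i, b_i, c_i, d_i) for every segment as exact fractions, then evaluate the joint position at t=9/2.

  seg 0: a=3 b=-43/12 c=0 d=5/36
  seg 1: a=-4 b=1/6 c=5/4 d=-5/36
S(9/2) = -45/32

Δ: Δ0=-7/3, Δ1=8/3
row 1: diag=12, rhs=30; c'=1/4, d'=5/2
back: M1=5/2
M: M0=0, M1=5/2, M2=0
seg 0: a=3, c=M0/2=0, d=(M1−M0)/(6·3)=5/36, b=Δ0−h0·(2M0+M1)/6=-43/12
seg 1: a=-4, c=M1/2=5/4, d=(M2−M1)/(6·3)=-5/36, b=Δ1−h1·(2M1+M2)/6=1/6
t_q=9/2 → seg 1, τ=3/2; S=-4+1/6·τ+5/4·τ²+-5/36·τ³=-45/32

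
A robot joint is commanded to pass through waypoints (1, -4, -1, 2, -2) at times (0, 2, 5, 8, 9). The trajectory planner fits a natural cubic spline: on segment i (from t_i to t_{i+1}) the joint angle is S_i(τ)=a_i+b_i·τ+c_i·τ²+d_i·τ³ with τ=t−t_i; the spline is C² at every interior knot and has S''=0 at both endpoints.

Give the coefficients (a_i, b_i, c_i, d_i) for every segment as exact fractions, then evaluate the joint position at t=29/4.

  seg 0: a=1 b=-419/133 c=0 d=173/1064
  seg 1: a=-4 b=-319/266 c=519/532 d=-43/532
  seg 2: a=-1 b=1315/532 c=33/133 d=-131/532
  seg 3: a=2 b=-715/266 c=-1047/532 d=349/532
S(29/4) = 5399/1792

Δ: Δ0=-5/2, Δ1=1, Δ2=1, Δ3=-4
row 1: diag=10, rhs=21; c'=3/10, d'=21/10
row 2: denom=12−3·3/10=111/10; d'=(0−3·21/10)/(111/10)=-21/37
row 3: denom=8−3·10/37=266/37; d'=(-30−3·-21/37)/(266/37)=-1047/266
back: M3=-1047/266
back: M2=-21/37−10/37·-1047/266=66/133
back: M1=21/10−3/10·66/133=519/266
M: M0=0, M1=519/266, M2=66/133, M3=-1047/266, M4=0
seg 0: a=1, c=M0/2=0, d=(M1−M0)/(6·2)=173/1064, b=Δ0−h0·(2M0+M1)/6=-419/133
seg 1: a=-4, c=M1/2=519/532, d=(M2−M1)/(6·3)=-43/532, b=Δ1−h1·(2M1+M2)/6=-319/266
seg 2: a=-1, c=M2/2=33/133, d=(M3−M2)/(6·3)=-131/532, b=Δ2−h2·(2M2+M3)/6=1315/532
seg 3: a=2, c=M3/2=-1047/532, d=(M4−M3)/(6·1)=349/532, b=Δ3−h3·(2M3+M4)/6=-715/266
t_q=29/4 → seg 2, τ=9/4; S=-1+1315/532·τ+33/133·τ²+-131/532·τ³=5399/1792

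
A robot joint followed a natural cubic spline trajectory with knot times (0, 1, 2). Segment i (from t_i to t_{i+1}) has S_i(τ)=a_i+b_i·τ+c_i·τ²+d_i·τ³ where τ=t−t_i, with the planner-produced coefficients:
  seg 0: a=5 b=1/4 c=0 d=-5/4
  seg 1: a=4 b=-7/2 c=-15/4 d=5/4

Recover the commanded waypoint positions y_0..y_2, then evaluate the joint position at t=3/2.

y_0=5 y_1=4 y_2=-2
S(3/2) = 47/32

y_0 = S_0(0) = a_0 = 5
y_1 = S_1(0) = a_1 = 4
y_2 = S_1(1) = -2
t_q=3/2 is in segment 1 (τ=1/2); S_1(τ)=47/32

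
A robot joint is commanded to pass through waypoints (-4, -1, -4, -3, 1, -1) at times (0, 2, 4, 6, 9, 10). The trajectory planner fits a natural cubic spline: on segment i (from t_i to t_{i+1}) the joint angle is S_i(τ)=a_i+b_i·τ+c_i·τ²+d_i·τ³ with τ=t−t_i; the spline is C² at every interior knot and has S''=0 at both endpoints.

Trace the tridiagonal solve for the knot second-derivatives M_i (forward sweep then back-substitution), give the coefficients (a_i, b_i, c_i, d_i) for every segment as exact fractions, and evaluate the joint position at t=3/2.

Δ: Δ0=3/2, Δ1=-3/2, Δ2=1/2, Δ3=4/3, Δ4=-2
row 1: diag=8, rhs=-18; c'=1/4, d'=-9/4
row 2: denom=8−2·1/4=15/2; d'=(12−2·-9/4)/(15/2)=11/5
row 3: denom=10−2·4/15=142/15; d'=(5−2·11/5)/(142/15)=9/142
row 4: denom=8−3·45/142=1001/142; d'=(-20−3·9/142)/(1001/142)=-2867/1001
back: M4=-2867/1001
back: M3=9/142−45/142·-2867/1001=972/1001
back: M2=11/5−4/15·972/1001=1943/1001
back: M1=-9/4−1/4·1943/1001=-2738/1001
M: M0=0, M1=-2738/1001, M2=1943/1001, M3=972/1001, M4=-2867/1001, M5=0
seg 0: a=-4, c=M0/2=0, d=(M1−M0)/(6·2)=-1369/6006, b=Δ0−h0·(2M0+M1)/6=14485/6006
seg 1: a=-1, c=M1/2=-1369/1001, d=(M2−M1)/(6·2)=4681/12012, b=Δ1−h1·(2M1+M2)/6=-1943/6006
seg 2: a=-4, c=M2/2=1943/2002, d=(M3−M2)/(6·2)=-971/12012, b=Δ2−h2·(2M2+M3)/6=-959/858
seg 3: a=-3, c=M3/2=486/1001, d=(M4−M3)/(6·3)=-349/1638, b=Δ3−h3·(2M3+M4)/6=829/462
seg 4: a=1, c=M4/2=-2867/2002, d=(M5−M4)/(6·1)=2867/6006, b=Δ4−h4·(2M4+M5)/6=-3139/3003
t_q=3/2 → seg 0, τ=3/2; S=-4+14485/6006·τ+0·τ²+-1369/6006·τ³=-2635/2288

  seg 0: a=-4 b=14485/6006 c=0 d=-1369/6006
  seg 1: a=-1 b=-1943/6006 c=-1369/1001 d=4681/12012
  seg 2: a=-4 b=-959/858 c=1943/2002 d=-971/12012
  seg 3: a=-3 b=829/462 c=486/1001 d=-349/1638
  seg 4: a=1 b=-3139/3003 c=-2867/2002 d=2867/6006
S(3/2) = -2635/2288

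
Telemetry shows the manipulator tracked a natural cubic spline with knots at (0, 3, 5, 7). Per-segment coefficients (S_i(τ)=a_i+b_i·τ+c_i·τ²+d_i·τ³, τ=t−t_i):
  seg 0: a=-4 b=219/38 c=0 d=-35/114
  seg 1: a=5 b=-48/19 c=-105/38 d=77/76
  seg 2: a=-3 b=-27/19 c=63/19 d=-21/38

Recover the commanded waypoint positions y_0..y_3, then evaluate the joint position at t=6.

y_0=-4 y_1=5 y_2=-3 y_3=3
S(6) = -63/38

y_0 = S_0(0) = a_0 = -4
y_1 = S_1(0) = a_1 = 5
y_2 = S_2(0) = a_2 = -3
y_3 = S_2(2) = 3
t_q=6 is in segment 2 (τ=1); S_2(τ)=-63/38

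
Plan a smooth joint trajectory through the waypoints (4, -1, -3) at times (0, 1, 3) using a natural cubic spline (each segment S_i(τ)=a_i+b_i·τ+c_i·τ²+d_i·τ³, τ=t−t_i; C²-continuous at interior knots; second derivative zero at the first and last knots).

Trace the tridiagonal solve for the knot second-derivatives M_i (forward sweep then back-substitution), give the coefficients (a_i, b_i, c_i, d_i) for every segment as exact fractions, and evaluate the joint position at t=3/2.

Δ: Δ0=-5, Δ1=-1
row 1: diag=6, rhs=24; c'=1/3, d'=4
back: M1=4
M: M0=0, M1=4, M2=0
seg 0: a=4, c=M0/2=0, d=(M1−M0)/(6·1)=2/3, b=Δ0−h0·(2M0+M1)/6=-17/3
seg 1: a=-1, c=M1/2=2, d=(M2−M1)/(6·2)=-1/3, b=Δ1−h1·(2M1+M2)/6=-11/3
t_q=3/2 → seg 1, τ=1/2; S=-1+-11/3·τ+2·τ²+-1/3·τ³=-19/8

  seg 0: a=4 b=-17/3 c=0 d=2/3
  seg 1: a=-1 b=-11/3 c=2 d=-1/3
S(3/2) = -19/8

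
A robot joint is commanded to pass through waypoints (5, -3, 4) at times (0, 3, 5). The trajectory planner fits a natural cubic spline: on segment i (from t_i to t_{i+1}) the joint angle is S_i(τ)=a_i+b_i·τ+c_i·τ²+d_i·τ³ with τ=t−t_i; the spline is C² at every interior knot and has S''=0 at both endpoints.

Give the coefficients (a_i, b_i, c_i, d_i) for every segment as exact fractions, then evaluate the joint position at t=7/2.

  seg 0: a=5 b=-271/60 c=0 d=37/180
  seg 1: a=-3 b=31/30 c=37/20 d=-37/120
S(7/2) = -659/320

Δ: Δ0=-8/3, Δ1=7/2
row 1: diag=10, rhs=37; c'=1/5, d'=37/10
back: M1=37/10
M: M0=0, M1=37/10, M2=0
seg 0: a=5, c=M0/2=0, d=(M1−M0)/(6·3)=37/180, b=Δ0−h0·(2M0+M1)/6=-271/60
seg 1: a=-3, c=M1/2=37/20, d=(M2−M1)/(6·2)=-37/120, b=Δ1−h1·(2M1+M2)/6=31/30
t_q=7/2 → seg 1, τ=1/2; S=-3+31/30·τ+37/20·τ²+-37/120·τ³=-659/320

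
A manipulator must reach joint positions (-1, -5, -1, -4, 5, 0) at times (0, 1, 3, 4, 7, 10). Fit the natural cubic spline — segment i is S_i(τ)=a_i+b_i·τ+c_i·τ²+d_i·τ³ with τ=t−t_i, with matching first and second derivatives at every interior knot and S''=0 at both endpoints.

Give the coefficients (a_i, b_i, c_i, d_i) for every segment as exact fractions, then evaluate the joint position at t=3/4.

Δ: Δ0=-4, Δ1=2, Δ2=-3, Δ3=3, Δ4=-5/3
row 1: diag=6, rhs=36; c'=1/3, d'=6
row 2: denom=6−2·1/3=16/3; d'=(-30−2·6)/(16/3)=-63/8
row 3: denom=8−1·3/16=125/16; d'=(36−1·-63/8)/(125/16)=702/125
row 4: denom=12−3·48/125=1356/125; d'=(-28−3·702/125)/(1356/125)=-2803/678
back: M4=-2803/678
back: M3=702/125−48/125·-2803/678=814/113
back: M2=-63/8−3/16·814/113=-2085/226
back: M1=6−1/3·-2085/226=2051/226
M: M0=0, M1=2051/226, M2=-2085/226, M3=814/113, M4=-2803/678, M5=0
seg 0: a=-1, c=M0/2=0, d=(M1−M0)/(6·1)=2051/1356, b=Δ0−h0·(2M0+M1)/6=-7475/1356
seg 1: a=-5, c=M1/2=2051/452, d=(M2−M1)/(6·2)=-517/339, b=Δ1−h1·(2M1+M2)/6=-661/678
seg 2: a=-1, c=M2/2=-2085/452, d=(M3−M2)/(6·1)=3713/1356, b=Δ2−h2·(2M2+M3)/6=-763/678
seg 3: a=-4, c=M3/2=407/113, d=(M4−M3)/(6·3)=-7687/12204, b=Δ3−h3·(2M3+M4)/6=-2897/1356
seg 4: a=5, c=M4/2=-2803/1356, d=(M5−M4)/(6·3)=2803/12204, b=Δ4−h4·(2M4+M5)/6=1673/678
t_q=3/4 → seg 0, τ=3/4; S=-1+-7475/1356·τ+0·τ²+2051/1356·τ³=-130069/28928

  seg 0: a=-1 b=-7475/1356 c=0 d=2051/1356
  seg 1: a=-5 b=-661/678 c=2051/452 d=-517/339
  seg 2: a=-1 b=-763/678 c=-2085/452 d=3713/1356
  seg 3: a=-4 b=-2897/1356 c=407/113 d=-7687/12204
  seg 4: a=5 b=1673/678 c=-2803/1356 d=2803/12204
S(3/4) = -130069/28928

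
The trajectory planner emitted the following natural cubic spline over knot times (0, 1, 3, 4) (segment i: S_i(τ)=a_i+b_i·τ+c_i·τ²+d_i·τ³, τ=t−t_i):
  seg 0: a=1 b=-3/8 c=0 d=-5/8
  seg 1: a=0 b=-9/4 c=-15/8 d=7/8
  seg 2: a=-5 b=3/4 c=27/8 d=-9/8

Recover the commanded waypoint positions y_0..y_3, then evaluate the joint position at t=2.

y_0=1 y_1=0 y_2=-5 y_3=-2
S(2) = -13/4

y_0 = S_0(0) = a_0 = 1
y_1 = S_1(0) = a_1 = 0
y_2 = S_2(0) = a_2 = -5
y_3 = S_2(1) = -2
t_q=2 is in segment 1 (τ=1); S_1(τ)=-13/4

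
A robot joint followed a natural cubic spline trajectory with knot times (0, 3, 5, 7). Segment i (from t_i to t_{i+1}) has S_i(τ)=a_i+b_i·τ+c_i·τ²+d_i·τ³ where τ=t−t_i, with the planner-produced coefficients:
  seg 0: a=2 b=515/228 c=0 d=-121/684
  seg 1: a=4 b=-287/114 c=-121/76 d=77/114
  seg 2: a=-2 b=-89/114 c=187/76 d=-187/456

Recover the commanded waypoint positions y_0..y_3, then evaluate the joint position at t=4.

y_0=2 y_1=4 y_2=-2 y_3=3
S(4) = 43/76

y_0 = S_0(0) = a_0 = 2
y_1 = S_1(0) = a_1 = 4
y_2 = S_2(0) = a_2 = -2
y_3 = S_2(2) = 3
t_q=4 is in segment 1 (τ=1); S_1(τ)=43/76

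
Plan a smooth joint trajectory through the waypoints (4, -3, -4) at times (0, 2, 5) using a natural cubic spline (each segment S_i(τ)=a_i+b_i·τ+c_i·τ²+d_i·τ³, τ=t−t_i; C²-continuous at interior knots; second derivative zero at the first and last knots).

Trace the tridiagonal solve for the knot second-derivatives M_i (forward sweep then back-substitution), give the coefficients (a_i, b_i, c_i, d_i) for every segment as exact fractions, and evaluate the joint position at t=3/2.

Δ: Δ0=-7/2, Δ1=-1/3
row 1: diag=10, rhs=19; c'=3/10, d'=19/10
back: M1=19/10
M: M0=0, M1=19/10, M2=0
seg 0: a=4, c=M0/2=0, d=(M1−M0)/(6·2)=19/120, b=Δ0−h0·(2M0+M1)/6=-62/15
seg 1: a=-3, c=M1/2=19/20, d=(M2−M1)/(6·3)=-19/180, b=Δ1−h1·(2M1+M2)/6=-67/30
t_q=3/2 → seg 0, τ=3/2; S=4+-62/15·τ+0·τ²+19/120·τ³=-533/320

  seg 0: a=4 b=-62/15 c=0 d=19/120
  seg 1: a=-3 b=-67/30 c=19/20 d=-19/180
S(3/2) = -533/320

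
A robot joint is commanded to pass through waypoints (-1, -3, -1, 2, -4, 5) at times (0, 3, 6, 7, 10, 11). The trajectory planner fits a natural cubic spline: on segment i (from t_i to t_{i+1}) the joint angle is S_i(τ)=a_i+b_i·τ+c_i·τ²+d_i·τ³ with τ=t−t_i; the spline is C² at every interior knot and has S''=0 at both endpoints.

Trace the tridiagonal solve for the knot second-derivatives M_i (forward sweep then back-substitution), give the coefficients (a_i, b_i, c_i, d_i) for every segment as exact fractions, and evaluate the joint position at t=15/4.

Δ: Δ0=-2/3, Δ1=2/3, Δ2=3, Δ3=-2, Δ4=9
row 1: diag=12, rhs=8; c'=1/4, d'=2/3
row 2: denom=8−3·1/4=29/4; d'=(14−3·2/3)/(29/4)=48/29
row 3: denom=8−1·4/29=228/29; d'=(-30−1·48/29)/(228/29)=-153/38
row 4: denom=8−3·29/76=521/76; d'=(66−3·-153/38)/(521/76)=5934/521
back: M4=5934/521
back: M3=-153/38−29/76·5934/521=-4362/521
back: M2=48/29−4/29·-4362/521=1464/521
back: M1=2/3−1/4·1464/521=-56/1563
M: M0=0, M1=-56/1563, M2=1464/521, M3=-4362/521, M4=5934/521, M5=0
seg 0: a=-1, c=M0/2=0, d=(M1−M0)/(6·3)=-28/14067, b=Δ0−h0·(2M0+M1)/6=-338/521
seg 1: a=-3, c=M1/2=-28/1563, d=(M2−M1)/(6·3)=2224/14067, b=Δ1−h1·(2M1+M2)/6=-366/521
seg 2: a=-1, c=M2/2=732/521, d=(M3−M2)/(6·1)=-971/521, b=Δ2−h2·(2M2+M3)/6=1802/521
seg 3: a=2, c=M3/2=-2181/521, d=(M4−M3)/(6·3)=572/521, b=Δ3−h3·(2M3+M4)/6=353/521
seg 4: a=-4, c=M4/2=2967/521, d=(M5−M4)/(6·1)=-989/521, b=Δ4−h4·(2M4+M5)/6=2711/521
t_q=15/4 → seg 1, τ=3/4; S=-3+-366/521·τ+-28/1563·τ²+2224/14067·τ³=-1808/521

  seg 0: a=-1 b=-338/521 c=0 d=-28/14067
  seg 1: a=-3 b=-366/521 c=-28/1563 d=2224/14067
  seg 2: a=-1 b=1802/521 c=732/521 d=-971/521
  seg 3: a=2 b=353/521 c=-2181/521 d=572/521
  seg 4: a=-4 b=2711/521 c=2967/521 d=-989/521
S(15/4) = -1808/521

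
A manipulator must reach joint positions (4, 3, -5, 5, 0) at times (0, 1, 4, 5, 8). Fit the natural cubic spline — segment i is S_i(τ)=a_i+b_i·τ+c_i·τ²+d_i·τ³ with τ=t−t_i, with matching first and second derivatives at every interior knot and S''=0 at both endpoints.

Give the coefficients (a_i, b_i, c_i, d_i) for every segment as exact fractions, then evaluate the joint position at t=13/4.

  seg 0: a=4 b=1/36 c=0 d=-37/36
  seg 1: a=3 b=-55/18 c=-37/12 d=347/324
  seg 2: a=-5 b=265/36 c=59/9 d=-47/12
  seg 3: a=5 b=157/18 c=-187/36 d=187/324
S(13/4) = -1865/256

Δ: Δ0=-1, Δ1=-8/3, Δ2=10, Δ3=-5/3
row 1: diag=8, rhs=-10; c'=3/8, d'=-5/4
row 2: denom=8−3·3/8=55/8; d'=(76−3·-5/4)/(55/8)=58/5
row 3: denom=8−1·8/55=432/55; d'=(-70−1·58/5)/(432/55)=-187/18
back: M3=-187/18
back: M2=58/5−8/55·-187/18=118/9
back: M1=-5/4−3/8·118/9=-37/6
M: M0=0, M1=-37/6, M2=118/9, M3=-187/18, M4=0
seg 0: a=4, c=M0/2=0, d=(M1−M0)/(6·1)=-37/36, b=Δ0−h0·(2M0+M1)/6=1/36
seg 1: a=3, c=M1/2=-37/12, d=(M2−M1)/(6·3)=347/324, b=Δ1−h1·(2M1+M2)/6=-55/18
seg 2: a=-5, c=M2/2=59/9, d=(M3−M2)/(6·1)=-47/12, b=Δ2−h2·(2M2+M3)/6=265/36
seg 3: a=5, c=M3/2=-187/36, d=(M4−M3)/(6·3)=187/324, b=Δ3−h3·(2M3+M4)/6=157/18
t_q=13/4 → seg 1, τ=9/4; S=3+-55/18·τ+-37/12·τ²+347/324·τ³=-1865/256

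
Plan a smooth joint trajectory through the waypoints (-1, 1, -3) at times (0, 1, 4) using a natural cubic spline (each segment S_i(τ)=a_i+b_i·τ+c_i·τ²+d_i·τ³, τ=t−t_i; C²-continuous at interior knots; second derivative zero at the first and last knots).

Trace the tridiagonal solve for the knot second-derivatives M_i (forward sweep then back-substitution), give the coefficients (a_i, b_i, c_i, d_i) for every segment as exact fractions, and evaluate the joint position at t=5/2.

Δ: Δ0=2, Δ1=-4/3
row 1: diag=8, rhs=-20; c'=3/8, d'=-5/2
back: M1=-5/2
M: M0=0, M1=-5/2, M2=0
seg 0: a=-1, c=M0/2=0, d=(M1−M0)/(6·1)=-5/12, b=Δ0−h0·(2M0+M1)/6=29/12
seg 1: a=1, c=M1/2=-5/4, d=(M2−M1)/(6·3)=5/36, b=Δ1−h1·(2M1+M2)/6=7/6
t_q=5/2 → seg 1, τ=3/2; S=1+7/6·τ+-5/4·τ²+5/36·τ³=13/32

  seg 0: a=-1 b=29/12 c=0 d=-5/12
  seg 1: a=1 b=7/6 c=-5/4 d=5/36
S(5/2) = 13/32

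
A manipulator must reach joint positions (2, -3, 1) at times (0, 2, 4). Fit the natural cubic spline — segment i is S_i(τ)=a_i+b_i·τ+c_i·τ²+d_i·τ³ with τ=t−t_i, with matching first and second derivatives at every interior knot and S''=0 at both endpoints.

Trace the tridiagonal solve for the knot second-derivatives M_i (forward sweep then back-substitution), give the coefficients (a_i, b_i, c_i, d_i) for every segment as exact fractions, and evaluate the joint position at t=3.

Δ: Δ0=-5/2, Δ1=2
row 1: diag=8, rhs=27; c'=1/4, d'=27/8
back: M1=27/8
M: M0=0, M1=27/8, M2=0
seg 0: a=2, c=M0/2=0, d=(M1−M0)/(6·2)=9/32, b=Δ0−h0·(2M0+M1)/6=-29/8
seg 1: a=-3, c=M1/2=27/16, d=(M2−M1)/(6·2)=-9/32, b=Δ1−h1·(2M1+M2)/6=-1/4
t_q=3 → seg 1, τ=1; S=-3+-1/4·τ+27/16·τ²+-9/32·τ³=-59/32

  seg 0: a=2 b=-29/8 c=0 d=9/32
  seg 1: a=-3 b=-1/4 c=27/16 d=-9/32
S(3) = -59/32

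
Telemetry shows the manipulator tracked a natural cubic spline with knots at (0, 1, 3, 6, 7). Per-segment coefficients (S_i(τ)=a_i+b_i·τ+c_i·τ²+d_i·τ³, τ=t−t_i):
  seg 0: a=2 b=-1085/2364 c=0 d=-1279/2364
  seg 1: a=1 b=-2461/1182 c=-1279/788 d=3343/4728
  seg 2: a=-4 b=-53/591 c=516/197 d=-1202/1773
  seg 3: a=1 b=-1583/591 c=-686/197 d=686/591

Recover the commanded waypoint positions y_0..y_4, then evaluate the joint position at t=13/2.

y_0 = S_0(0) = a_0 = 2
y_1 = S_1(0) = a_1 = 1
y_2 = S_2(0) = a_2 = -4
y_3 = S_3(0) = a_3 = 1
y_4 = S_3(1) = -4
t_q=13/2 is in segment 3 (τ=1/2); S_3(τ)=-839/788

y_0=2 y_1=1 y_2=-4 y_3=1 y_4=-4
S(13/2) = -839/788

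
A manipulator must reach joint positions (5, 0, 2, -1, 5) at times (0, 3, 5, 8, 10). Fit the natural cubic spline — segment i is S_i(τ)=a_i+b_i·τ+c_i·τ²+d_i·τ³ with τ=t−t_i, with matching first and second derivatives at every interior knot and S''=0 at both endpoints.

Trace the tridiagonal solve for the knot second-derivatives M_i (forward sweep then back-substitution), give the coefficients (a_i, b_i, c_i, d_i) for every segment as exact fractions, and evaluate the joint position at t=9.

Δ: Δ0=-5/3, Δ1=1, Δ2=-1, Δ3=3
row 1: diag=10, rhs=16; c'=1/5, d'=8/5
row 2: denom=10−2·1/5=48/5; d'=(-12−2·8/5)/(48/5)=-19/12
row 3: denom=10−3·5/16=145/16; d'=(24−3·-19/12)/(145/16)=92/29
back: M3=92/29
back: M2=-19/12−5/16·92/29=-224/87
back: M1=8/5−1/5·-224/87=184/87
M: M0=0, M1=184/87, M2=-224/87, M3=92/29, M4=0
seg 0: a=5, c=M0/2=0, d=(M1−M0)/(6·3)=92/783, b=Δ0−h0·(2M0+M1)/6=-79/29
seg 1: a=0, c=M1/2=92/87, d=(M2−M1)/(6·2)=-34/87, b=Δ1−h1·(2M1+M2)/6=13/29
seg 2: a=2, c=M2/2=-112/87, d=(M3−M2)/(6·3)=250/783, b=Δ2−h2·(2M2+M3)/6=-1/87
seg 3: a=-1, c=M3/2=46/29, d=(M4−M3)/(6·2)=-23/87, b=Δ3−h3·(2M3+M4)/6=77/87
t_q=9 → seg 3, τ=1; S=-1+77/87·τ+46/29·τ²+-23/87·τ³=35/29

  seg 0: a=5 b=-79/29 c=0 d=92/783
  seg 1: a=0 b=13/29 c=92/87 d=-34/87
  seg 2: a=2 b=-1/87 c=-112/87 d=250/783
  seg 3: a=-1 b=77/87 c=46/29 d=-23/87
S(9) = 35/29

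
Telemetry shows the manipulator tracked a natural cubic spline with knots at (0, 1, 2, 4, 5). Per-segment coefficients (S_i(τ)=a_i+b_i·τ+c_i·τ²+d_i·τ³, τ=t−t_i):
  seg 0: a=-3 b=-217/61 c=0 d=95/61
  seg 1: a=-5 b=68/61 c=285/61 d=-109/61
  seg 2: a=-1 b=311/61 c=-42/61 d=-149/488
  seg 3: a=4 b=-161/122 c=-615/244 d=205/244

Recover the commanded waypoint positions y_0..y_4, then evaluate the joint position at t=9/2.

y_0 = S_0(0) = a_0 = -3
y_1 = S_1(0) = a_1 = -5
y_2 = S_2(0) = a_2 = -1
y_3 = S_3(0) = a_3 = 4
y_4 = S_3(1) = 1
t_q=9/2 is in segment 3 (τ=1/2); S_3(τ)=5495/1952

y_0=-3 y_1=-5 y_2=-1 y_3=4 y_4=1
S(9/2) = 5495/1952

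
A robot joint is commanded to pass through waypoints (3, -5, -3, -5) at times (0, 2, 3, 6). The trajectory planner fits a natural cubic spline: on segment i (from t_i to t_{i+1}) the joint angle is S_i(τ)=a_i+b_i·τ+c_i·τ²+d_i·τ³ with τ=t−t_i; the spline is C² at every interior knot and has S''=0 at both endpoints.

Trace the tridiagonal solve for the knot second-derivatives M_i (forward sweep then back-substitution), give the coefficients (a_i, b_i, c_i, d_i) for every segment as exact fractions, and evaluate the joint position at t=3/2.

Δ: Δ0=-4, Δ1=2, Δ2=-2/3
row 1: diag=6, rhs=36; c'=1/6, d'=6
row 2: denom=8−1·1/6=47/6; d'=(-16−1·6)/(47/6)=-132/47
back: M2=-132/47
back: M1=6−1/6·-132/47=304/47
M: M0=0, M1=304/47, M2=-132/47, M3=0
seg 0: a=3, c=M0/2=0, d=(M1−M0)/(6·2)=76/141, b=Δ0−h0·(2M0+M1)/6=-868/141
seg 1: a=-5, c=M1/2=152/47, d=(M2−M1)/(6·1)=-218/141, b=Δ1−h1·(2M1+M2)/6=44/141
seg 2: a=-3, c=M2/2=-66/47, d=(M3−M2)/(6·3)=22/141, b=Δ2−h2·(2M2+M3)/6=302/141
t_q=3/2 → seg 0, τ=3/2; S=3+-868/141·τ+0·τ²+76/141·τ³=-415/94

  seg 0: a=3 b=-868/141 c=0 d=76/141
  seg 1: a=-5 b=44/141 c=152/47 d=-218/141
  seg 2: a=-3 b=302/141 c=-66/47 d=22/141
S(3/2) = -415/94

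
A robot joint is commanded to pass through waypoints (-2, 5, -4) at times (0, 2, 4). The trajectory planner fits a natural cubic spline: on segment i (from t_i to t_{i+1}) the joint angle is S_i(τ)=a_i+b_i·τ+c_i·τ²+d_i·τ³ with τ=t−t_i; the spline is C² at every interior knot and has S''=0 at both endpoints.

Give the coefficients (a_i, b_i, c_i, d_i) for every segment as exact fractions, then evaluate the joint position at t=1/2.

Δ: Δ0=7/2, Δ1=-9/2
row 1: diag=8, rhs=-48; c'=1/4, d'=-6
back: M1=-6
M: M0=0, M1=-6, M2=0
seg 0: a=-2, c=M0/2=0, d=(M1−M0)/(6·2)=-1/2, b=Δ0−h0·(2M0+M1)/6=11/2
seg 1: a=5, c=M1/2=-3, d=(M2−M1)/(6·2)=1/2, b=Δ1−h1·(2M1+M2)/6=-1/2
t_q=1/2 → seg 0, τ=1/2; S=-2+11/2·τ+0·τ²+-1/2·τ³=11/16

  seg 0: a=-2 b=11/2 c=0 d=-1/2
  seg 1: a=5 b=-1/2 c=-3 d=1/2
S(1/2) = 11/16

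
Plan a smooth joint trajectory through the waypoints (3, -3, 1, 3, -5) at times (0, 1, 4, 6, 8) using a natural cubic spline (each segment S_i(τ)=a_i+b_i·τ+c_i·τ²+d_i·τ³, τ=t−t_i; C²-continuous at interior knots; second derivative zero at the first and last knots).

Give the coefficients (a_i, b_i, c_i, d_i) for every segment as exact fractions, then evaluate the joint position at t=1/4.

Δ: Δ0=-6, Δ1=4/3, Δ2=1, Δ3=-4
row 1: diag=8, rhs=44; c'=3/8, d'=11/2
row 2: denom=10−3·3/8=71/8; d'=(-2−3·11/2)/(71/8)=-148/71
row 3: denom=8−2·16/71=536/71; d'=(-30−2·-148/71)/(536/71)=-917/268
back: M3=-917/268
back: M2=-148/71−16/71·-917/268=-88/67
back: M1=11/2−3/8·-88/67=803/134
M: M0=0, M1=803/134, M2=-88/67, M3=-917/268, M4=0
seg 0: a=3, c=M0/2=0, d=(M1−M0)/(6·1)=803/804, b=Δ0−h0·(2M0+M1)/6=-5627/804
seg 1: a=-3, c=M1/2=803/268, d=(M2−M1)/(6·3)=-979/2412, b=Δ1−h1·(2M1+M2)/6=-1609/402
seg 2: a=1, c=M2/2=-44/67, d=(M3−M2)/(6·2)=-565/3216, b=Δ2−h2·(2M2+M3)/6=2425/804
seg 3: a=3, c=M3/2=-917/536, d=(M4−M3)/(6·2)=917/3216, b=Δ3−h3·(2M3+M4)/6=-691/402
t_q=1/4 → seg 0, τ=1/4; S=3+-5627/804·τ+0·τ²+803/804·τ³=21713/17152

  seg 0: a=3 b=-5627/804 c=0 d=803/804
  seg 1: a=-3 b=-1609/402 c=803/268 d=-979/2412
  seg 2: a=1 b=2425/804 c=-44/67 d=-565/3216
  seg 3: a=3 b=-691/402 c=-917/536 d=917/3216
S(1/4) = 21713/17152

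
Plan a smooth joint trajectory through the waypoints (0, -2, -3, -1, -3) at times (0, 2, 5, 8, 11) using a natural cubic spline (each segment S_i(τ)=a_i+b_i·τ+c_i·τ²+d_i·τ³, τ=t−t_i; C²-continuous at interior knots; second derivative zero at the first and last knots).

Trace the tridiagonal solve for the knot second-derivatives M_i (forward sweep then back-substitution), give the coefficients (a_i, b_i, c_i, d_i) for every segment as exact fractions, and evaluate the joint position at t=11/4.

Δ: Δ0=-1, Δ1=-1/3, Δ2=2/3, Δ3=-2/3
row 1: diag=10, rhs=4; c'=3/10, d'=2/5
row 2: denom=12−3·3/10=111/10; d'=(6−3·2/5)/(111/10)=16/37
row 3: denom=12−3·10/37=414/37; d'=(-8−3·16/37)/(414/37)=-172/207
back: M3=-172/207
back: M2=16/37−10/37·-172/207=136/207
back: M1=2/5−3/10·136/207=14/69
M: M0=0, M1=14/69, M2=136/207, M3=-172/207, M4=0
seg 0: a=0, c=M0/2=0, d=(M1−M0)/(6·2)=7/414, b=Δ0−h0·(2M0+M1)/6=-221/207
seg 1: a=-2, c=M1/2=7/69, d=(M2−M1)/(6·3)=47/1863, b=Δ1−h1·(2M1+M2)/6=-179/207
seg 2: a=-3, c=M2/2=68/207, d=(M3−M2)/(6·3)=-154/1863, b=Δ2−h2·(2M2+M3)/6=88/207
seg 3: a=-1, c=M3/2=-86/207, d=(M4−M3)/(6·3)=86/1863, b=Δ3−h3·(2M3+M4)/6=34/207
t_q=11/4 → seg 1, τ=3/4; S=-2+-179/207·τ+7/69·τ²+47/1863·τ³=-3799/1472

  seg 0: a=0 b=-221/207 c=0 d=7/414
  seg 1: a=-2 b=-179/207 c=7/69 d=47/1863
  seg 2: a=-3 b=88/207 c=68/207 d=-154/1863
  seg 3: a=-1 b=34/207 c=-86/207 d=86/1863
S(11/4) = -3799/1472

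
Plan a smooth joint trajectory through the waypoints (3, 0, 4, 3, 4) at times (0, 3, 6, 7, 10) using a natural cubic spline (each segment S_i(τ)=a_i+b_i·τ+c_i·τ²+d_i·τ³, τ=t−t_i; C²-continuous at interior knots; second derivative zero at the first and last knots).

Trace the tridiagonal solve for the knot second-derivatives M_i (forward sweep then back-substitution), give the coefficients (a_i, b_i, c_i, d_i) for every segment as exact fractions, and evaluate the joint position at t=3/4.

Δ: Δ0=-1, Δ1=4/3, Δ2=-1, Δ3=1/3
row 1: diag=12, rhs=14; c'=1/4, d'=7/6
row 2: denom=8−3·1/4=29/4; d'=(-14−3·7/6)/(29/4)=-70/29
row 3: denom=8−1·4/29=228/29; d'=(8−1·-70/29)/(228/29)=151/114
back: M3=151/114
back: M2=-70/29−4/29·151/114=-148/57
back: M1=7/6−1/4·-148/57=69/38
M: M0=0, M1=69/38, M2=-148/57, M3=151/114, M4=0
seg 0: a=3, c=M0/2=0, d=(M1−M0)/(6·3)=23/228, b=Δ0−h0·(2M0+M1)/6=-145/76
seg 1: a=0, c=M1/2=69/76, d=(M2−M1)/(6·3)=-503/2052, b=Δ1−h1·(2M1+M2)/6=31/38
seg 2: a=4, c=M2/2=-74/57, d=(M3−M2)/(6·1)=149/228, b=Δ2−h2·(2M2+M3)/6=-27/76
seg 3: a=3, c=M3/2=151/228, d=(M4−M3)/(6·3)=-151/2052, b=Δ3−h3·(2M3+M4)/6=-113/114
t_q=3/4 → seg 0, τ=3/4; S=3+-145/76·τ+0·τ²+23/228·τ³=7839/4864

  seg 0: a=3 b=-145/76 c=0 d=23/228
  seg 1: a=0 b=31/38 c=69/76 d=-503/2052
  seg 2: a=4 b=-27/76 c=-74/57 d=149/228
  seg 3: a=3 b=-113/114 c=151/228 d=-151/2052
S(3/4) = 7839/4864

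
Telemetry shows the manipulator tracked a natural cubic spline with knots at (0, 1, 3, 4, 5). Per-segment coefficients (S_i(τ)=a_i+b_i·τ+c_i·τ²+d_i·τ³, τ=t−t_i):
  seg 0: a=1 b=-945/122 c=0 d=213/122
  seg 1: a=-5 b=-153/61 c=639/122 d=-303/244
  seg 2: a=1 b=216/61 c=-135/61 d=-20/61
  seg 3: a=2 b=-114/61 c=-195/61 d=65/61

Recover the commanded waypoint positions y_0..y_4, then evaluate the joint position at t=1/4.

y_0=1 y_1=-5 y_2=1 y_3=2 y_4=-2
S(1/4) = -7099/7808

y_0 = S_0(0) = a_0 = 1
y_1 = S_1(0) = a_1 = -5
y_2 = S_2(0) = a_2 = 1
y_3 = S_3(0) = a_3 = 2
y_4 = S_3(1) = -2
t_q=1/4 is in segment 0 (τ=1/4); S_0(τ)=-7099/7808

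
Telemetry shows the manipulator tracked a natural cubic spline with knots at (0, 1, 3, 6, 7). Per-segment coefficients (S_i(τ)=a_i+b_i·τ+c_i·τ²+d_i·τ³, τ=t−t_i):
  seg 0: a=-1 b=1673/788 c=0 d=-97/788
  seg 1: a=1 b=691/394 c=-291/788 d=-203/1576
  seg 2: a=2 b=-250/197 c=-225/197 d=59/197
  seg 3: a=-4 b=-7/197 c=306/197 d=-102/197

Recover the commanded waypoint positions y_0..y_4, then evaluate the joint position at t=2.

y_0 = S_0(0) = a_0 = -1
y_1 = S_1(0) = a_1 = 1
y_2 = S_2(0) = a_2 = 2
y_3 = S_3(0) = a_3 = -4
y_4 = S_3(1) = -3
t_q=2 is in segment 1 (τ=1); S_1(τ)=3555/1576

y_0=-1 y_1=1 y_2=2 y_3=-4 y_4=-3
S(2) = 3555/1576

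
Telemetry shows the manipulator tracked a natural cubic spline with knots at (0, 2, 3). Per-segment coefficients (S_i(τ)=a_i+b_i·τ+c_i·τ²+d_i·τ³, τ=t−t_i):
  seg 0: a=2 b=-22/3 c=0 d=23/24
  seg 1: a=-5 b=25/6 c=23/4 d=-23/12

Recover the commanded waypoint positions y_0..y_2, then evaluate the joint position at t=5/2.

y_0 = S_0(0) = a_0 = 2
y_1 = S_1(0) = a_1 = -5
y_2 = S_1(1) = 3
t_q=5/2 is in segment 1 (τ=1/2); S_1(τ)=-55/32

y_0=2 y_1=-5 y_2=3
S(5/2) = -55/32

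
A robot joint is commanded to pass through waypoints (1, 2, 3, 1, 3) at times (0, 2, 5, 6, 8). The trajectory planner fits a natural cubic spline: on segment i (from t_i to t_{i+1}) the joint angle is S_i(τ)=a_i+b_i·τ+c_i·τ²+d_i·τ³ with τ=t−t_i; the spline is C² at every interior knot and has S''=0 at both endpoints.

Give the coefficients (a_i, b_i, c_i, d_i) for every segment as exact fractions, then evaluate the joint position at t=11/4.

  seg 0: a=1 b=365/1248 c=0 d=259/4992
  seg 1: a=2 b=571/624 c=259/832 d=-97/576
  seg 2: a=3 b=-4403/2496 c=-501/416 d=2417/2496
  seg 3: a=1 b=-791/624 c=1415/832 d=-1415/4992
S(11/4) = 148581/53248

Δ: Δ0=1/2, Δ1=1/3, Δ2=-2, Δ3=1
row 1: diag=10, rhs=-1; c'=3/10, d'=-1/10
row 2: denom=8−3·3/10=71/10; d'=(-14−3·-1/10)/(71/10)=-137/71
row 3: denom=6−1·10/71=416/71; d'=(18−1·-137/71)/(416/71)=1415/416
back: M3=1415/416
back: M2=-137/71−10/71·1415/416=-501/208
back: M1=-1/10−3/10·-501/208=259/416
M: M0=0, M1=259/416, M2=-501/208, M3=1415/416, M4=0
seg 0: a=1, c=M0/2=0, d=(M1−M0)/(6·2)=259/4992, b=Δ0−h0·(2M0+M1)/6=365/1248
seg 1: a=2, c=M1/2=259/832, d=(M2−M1)/(6·3)=-97/576, b=Δ1−h1·(2M1+M2)/6=571/624
seg 2: a=3, c=M2/2=-501/416, d=(M3−M2)/(6·1)=2417/2496, b=Δ2−h2·(2M2+M3)/6=-4403/2496
seg 3: a=1, c=M3/2=1415/832, d=(M4−M3)/(6·2)=-1415/4992, b=Δ3−h3·(2M3+M4)/6=-791/624
t_q=11/4 → seg 1, τ=3/4; S=2+571/624·τ+259/832·τ²+-97/576·τ³=148581/53248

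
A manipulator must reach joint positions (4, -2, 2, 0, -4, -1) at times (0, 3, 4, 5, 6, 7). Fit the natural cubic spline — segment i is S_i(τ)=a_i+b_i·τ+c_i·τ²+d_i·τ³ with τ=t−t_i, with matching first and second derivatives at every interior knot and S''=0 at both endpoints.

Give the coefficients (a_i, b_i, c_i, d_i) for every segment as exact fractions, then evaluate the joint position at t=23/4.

Δ: Δ0=-2, Δ1=4, Δ2=-2, Δ3=-4, Δ4=3
row 1: diag=8, rhs=36; c'=1/8, d'=9/2
row 2: denom=4−1·1/8=31/8; d'=(-36−1·9/2)/(31/8)=-324/31
row 3: denom=4−1·8/31=116/31; d'=(-12−1·-324/31)/(116/31)=-12/29
row 4: denom=4−1·31/116=433/116; d'=(42−1·-12/29)/(433/116)=4920/433
back: M4=4920/433
back: M3=-12/29−31/116·4920/433=-1494/433
back: M2=-324/31−8/31·-1494/433=-4140/433
back: M1=9/2−1/8·-4140/433=2466/433
M: M0=0, M1=2466/433, M2=-4140/433, M3=-1494/433, M4=4920/433, M5=0
seg 0: a=4, c=M0/2=0, d=(M1−M0)/(6·3)=137/433, b=Δ0−h0·(2M0+M1)/6=-2099/433
seg 1: a=-2, c=M1/2=1233/433, d=(M2−M1)/(6·1)=-1101/433, b=Δ1−h1·(2M1+M2)/6=1600/433
seg 2: a=2, c=M2/2=-2070/433, d=(M3−M2)/(6·1)=441/433, b=Δ2−h2·(2M2+M3)/6=763/433
seg 3: a=0, c=M3/2=-747/433, d=(M4−M3)/(6·1)=1069/433, b=Δ3−h3·(2M3+M4)/6=-2054/433
seg 4: a=-4, c=M4/2=2460/433, d=(M5−M4)/(6·1)=-820/433, b=Δ4−h4·(2M4+M5)/6=-341/433
t_q=23/4 → seg 3, τ=3/4; S=0+-2054/433·τ+-747/433·τ²+1069/433·τ³=-96621/27712

  seg 0: a=4 b=-2099/433 c=0 d=137/433
  seg 1: a=-2 b=1600/433 c=1233/433 d=-1101/433
  seg 2: a=2 b=763/433 c=-2070/433 d=441/433
  seg 3: a=0 b=-2054/433 c=-747/433 d=1069/433
  seg 4: a=-4 b=-341/433 c=2460/433 d=-820/433
S(23/4) = -96621/27712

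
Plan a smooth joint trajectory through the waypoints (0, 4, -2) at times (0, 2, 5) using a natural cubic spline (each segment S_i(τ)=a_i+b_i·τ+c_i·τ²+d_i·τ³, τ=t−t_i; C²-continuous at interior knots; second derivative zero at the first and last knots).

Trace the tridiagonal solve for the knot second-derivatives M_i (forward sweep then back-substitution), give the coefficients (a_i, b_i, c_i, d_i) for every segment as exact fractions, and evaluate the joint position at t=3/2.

  seg 0: a=0 b=14/5 c=0 d=-1/5
  seg 1: a=4 b=2/5 c=-6/5 d=2/15
S(3/2) = 141/40

Δ: Δ0=2, Δ1=-2
row 1: diag=10, rhs=-24; c'=3/10, d'=-12/5
back: M1=-12/5
M: M0=0, M1=-12/5, M2=0
seg 0: a=0, c=M0/2=0, d=(M1−M0)/(6·2)=-1/5, b=Δ0−h0·(2M0+M1)/6=14/5
seg 1: a=4, c=M1/2=-6/5, d=(M2−M1)/(6·3)=2/15, b=Δ1−h1·(2M1+M2)/6=2/5
t_q=3/2 → seg 0, τ=3/2; S=0+14/5·τ+0·τ²+-1/5·τ³=141/40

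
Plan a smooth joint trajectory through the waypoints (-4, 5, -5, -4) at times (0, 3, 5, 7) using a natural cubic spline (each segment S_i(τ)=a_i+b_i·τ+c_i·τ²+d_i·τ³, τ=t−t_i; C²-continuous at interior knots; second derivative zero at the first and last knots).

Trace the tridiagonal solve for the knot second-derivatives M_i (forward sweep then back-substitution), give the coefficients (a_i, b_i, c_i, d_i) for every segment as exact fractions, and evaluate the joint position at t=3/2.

  seg 0: a=-4 b=453/76 c=0 d=-25/76
  seg 1: a=5 b=-111/38 c=-225/76 d=73/76
  seg 2: a=-5 b=-123/38 c=213/76 d=-71/152
S(3/2) = 2329/608

Δ: Δ0=3, Δ1=-5, Δ2=1/2
row 1: diag=10, rhs=-48; c'=1/5, d'=-24/5
row 2: denom=8−2·1/5=38/5; d'=(33−2·-24/5)/(38/5)=213/38
back: M2=213/38
back: M1=-24/5−1/5·213/38=-225/38
M: M0=0, M1=-225/38, M2=213/38, M3=0
seg 0: a=-4, c=M0/2=0, d=(M1−M0)/(6·3)=-25/76, b=Δ0−h0·(2M0+M1)/6=453/76
seg 1: a=5, c=M1/2=-225/76, d=(M2−M1)/(6·2)=73/76, b=Δ1−h1·(2M1+M2)/6=-111/38
seg 2: a=-5, c=M2/2=213/76, d=(M3−M2)/(6·2)=-71/152, b=Δ2−h2·(2M2+M3)/6=-123/38
t_q=3/2 → seg 0, τ=3/2; S=-4+453/76·τ+0·τ²+-25/76·τ³=2329/608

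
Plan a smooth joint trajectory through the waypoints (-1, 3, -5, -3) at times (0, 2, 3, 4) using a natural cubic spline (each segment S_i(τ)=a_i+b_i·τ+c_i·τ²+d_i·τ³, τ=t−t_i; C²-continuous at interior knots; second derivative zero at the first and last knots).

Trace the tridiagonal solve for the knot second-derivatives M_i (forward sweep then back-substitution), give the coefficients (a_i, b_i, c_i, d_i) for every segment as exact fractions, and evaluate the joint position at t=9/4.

  seg 0: a=-1 b=146/23 c=0 d=-25/23
  seg 1: a=3 b=-154/23 c=-150/23 d=120/23
  seg 2: a=-5 b=-94/23 c=210/23 d=-70/23
S(9/4) = 1

Δ: Δ0=2, Δ1=-8, Δ2=2
row 1: diag=6, rhs=-60; c'=1/6, d'=-10
row 2: denom=4−1·1/6=23/6; d'=(60−1·-10)/(23/6)=420/23
back: M2=420/23
back: M1=-10−1/6·420/23=-300/23
M: M0=0, M1=-300/23, M2=420/23, M3=0
seg 0: a=-1, c=M0/2=0, d=(M1−M0)/(6·2)=-25/23, b=Δ0−h0·(2M0+M1)/6=146/23
seg 1: a=3, c=M1/2=-150/23, d=(M2−M1)/(6·1)=120/23, b=Δ1−h1·(2M1+M2)/6=-154/23
seg 2: a=-5, c=M2/2=210/23, d=(M3−M2)/(6·1)=-70/23, b=Δ2−h2·(2M2+M3)/6=-94/23
t_q=9/4 → seg 1, τ=1/4; S=3+-154/23·τ+-150/23·τ²+120/23·τ³=1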